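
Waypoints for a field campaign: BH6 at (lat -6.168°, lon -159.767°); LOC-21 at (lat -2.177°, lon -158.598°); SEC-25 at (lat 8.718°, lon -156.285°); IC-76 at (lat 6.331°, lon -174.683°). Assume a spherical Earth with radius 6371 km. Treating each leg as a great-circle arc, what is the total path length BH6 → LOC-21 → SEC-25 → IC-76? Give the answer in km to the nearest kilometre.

BH6→LOC-21: c = 0.072566 rad, d = 462.32 km
LOC-21→SEC-25: c = 0.194365 rad, d = 1238.30 km
SEC-25→IC-76: c = 0.321008 rad, d = 2045.14 km
Total = 462.32 + 1238.30 + 2045.14 = 3745.76 km

3746 km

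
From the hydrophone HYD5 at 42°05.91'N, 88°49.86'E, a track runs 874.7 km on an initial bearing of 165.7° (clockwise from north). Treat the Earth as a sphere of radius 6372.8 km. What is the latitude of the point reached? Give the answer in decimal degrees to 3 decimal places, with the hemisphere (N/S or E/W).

34.453°N

HYD5: φ = +42.09850°, λ = +88.83100°
δ = d/R = 874.7/6372.8 = 0.137255 rad
φ₂ = arcsin(sin φ₁ cos δ + cos φ₁ sin δ cos θ)
   = arcsin(0.67041·0.99060 + 0.74199·0.13682·-0.96902) = 34.45264°
λ₂ = λ₁ + atan2(sin θ sin δ cos φ₁, cos δ − sin φ₁ sin φ₂) = 91.17990°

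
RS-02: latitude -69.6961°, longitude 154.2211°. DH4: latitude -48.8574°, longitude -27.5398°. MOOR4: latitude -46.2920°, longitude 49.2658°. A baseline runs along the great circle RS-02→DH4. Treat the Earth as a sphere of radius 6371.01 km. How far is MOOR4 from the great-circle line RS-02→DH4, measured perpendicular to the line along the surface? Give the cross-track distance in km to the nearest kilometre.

δ₁₃ = central angle RS-02→MOOR4 = 0.907042 rad  (haversine)
θ₁₃ = bearing RS-02→MOOR4 = 237.943°,  θ₁₂ = bearing RS-02→DH4 = 178.681°
dₓₜ = R·arcsin(sin δ₁₃ · sin(θ₁₃ − θ₁₂)) = 6371.01·arcsin(0.78768·sin(59.262°)) = 4738.198 km
|dₓₜ| = 4738.198 km

4738 km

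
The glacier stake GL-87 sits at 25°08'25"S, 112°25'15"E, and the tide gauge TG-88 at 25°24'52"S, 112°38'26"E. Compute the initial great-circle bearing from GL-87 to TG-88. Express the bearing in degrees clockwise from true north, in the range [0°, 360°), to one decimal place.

144.1°

GL-87: φ = -25.14028°, λ = +112.42083°
TG-88: φ = -25.41444°, λ = +112.64056°
Δλ = 0.2197°
y = sin Δλ · cos φ₂ = 0.003464
x = cos φ₁ sin φ₂ − sin φ₁ cos φ₂ cos Δλ = -0.004788
θ = atan2(y, x) = 144.1166° → 144.1166° (mod 360°)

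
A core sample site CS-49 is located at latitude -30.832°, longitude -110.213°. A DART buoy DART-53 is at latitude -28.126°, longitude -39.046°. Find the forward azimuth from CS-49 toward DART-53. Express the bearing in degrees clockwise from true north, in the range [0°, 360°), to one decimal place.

Δλ = 71.1670°
y = sin Δλ · cos φ₂ = 0.834698
x = cos φ₁ sin φ₂ − sin φ₁ cos φ₂ cos Δλ = -0.258879
θ = atan2(y, x) = 107.2311° → 107.2311° (mod 360°)

107.2°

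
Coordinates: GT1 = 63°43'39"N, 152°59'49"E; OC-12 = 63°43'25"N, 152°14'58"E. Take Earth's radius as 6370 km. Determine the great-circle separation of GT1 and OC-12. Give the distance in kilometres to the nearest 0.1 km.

GT1: φ = +63.72750°, λ = +152.99694°
OC-12: φ = +63.72361°, λ = +152.24944°
Δφ = -0.0039°,  Δλ = -0.7475°
a = sin²(Δφ/2) + cos φ₁ cos φ₂ sin²(Δλ/2) = 0.000008
c = 2·arcsin(√a) = 0.005776 rad = 0.3309°
d = R·c = 6370 × 0.005776 = 36.8 km

36.8 km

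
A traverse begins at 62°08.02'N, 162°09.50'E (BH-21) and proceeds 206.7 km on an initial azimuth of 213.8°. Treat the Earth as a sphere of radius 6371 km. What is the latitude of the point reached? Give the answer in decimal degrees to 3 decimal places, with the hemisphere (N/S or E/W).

60.572°N

BH-21: φ = +62.13367°, λ = +162.15833°
δ = d/R = 206.7/6371 = 0.032444 rad
φ₂ = arcsin(sin φ₁ cos δ + cos φ₁ sin δ cos θ)
   = arcsin(0.88404·0.99947 + 0.46741·0.03244·-0.83098) = 60.57224°
λ₂ = λ₁ + atan2(sin θ sin δ cos φ₁, cos δ − sin φ₁ sin φ₂) = 160.05352°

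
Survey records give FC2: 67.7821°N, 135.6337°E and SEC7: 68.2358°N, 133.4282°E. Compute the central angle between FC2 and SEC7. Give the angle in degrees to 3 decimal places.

0.942°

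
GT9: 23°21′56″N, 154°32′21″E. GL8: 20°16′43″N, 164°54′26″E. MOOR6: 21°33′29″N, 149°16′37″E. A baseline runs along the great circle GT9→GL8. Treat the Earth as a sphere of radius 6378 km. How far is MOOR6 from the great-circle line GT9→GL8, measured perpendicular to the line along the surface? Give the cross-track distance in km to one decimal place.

332.3 km

GT9: φ = +23.36556°, λ = +154.53917°
GL8: φ = +20.27861°, λ = +164.90722°
MOOR6: φ = +21.55806°, λ = +149.27694°
δ₁₃ = central angle GT9→MOOR6 = 0.090539 rad  (haversine)
θ₁₃ = bearing GT9→MOOR6 = 250.631°,  θ₁₂ = bearing GT9→GL8 = 105.802°
dₓₜ = R·arcsin(sin δ₁₃ · sin(θ₁₃ − θ₁₂)) = 6378·arcsin(0.09042·sin(144.828°)) = 332.329 km
|dₓₜ| = 332.329 km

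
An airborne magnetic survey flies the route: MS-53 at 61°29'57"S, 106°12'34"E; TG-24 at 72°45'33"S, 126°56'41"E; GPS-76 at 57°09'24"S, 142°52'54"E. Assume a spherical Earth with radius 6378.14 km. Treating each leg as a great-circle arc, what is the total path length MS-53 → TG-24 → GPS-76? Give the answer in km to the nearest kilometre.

3402 km

MS-53: φ = -61.49917°, λ = +106.20944°
TG-24: φ = -72.75917°, λ = +126.94472°
GPS-76: φ = -57.15667°, λ = +142.88167°
MS-53→TG-24: c = 0.238936 rad, d = 1523.97 km
TG-24→GPS-76: c = 0.294413 rad, d = 1877.81 km
Total = 1523.97 + 1877.81 = 3401.78 km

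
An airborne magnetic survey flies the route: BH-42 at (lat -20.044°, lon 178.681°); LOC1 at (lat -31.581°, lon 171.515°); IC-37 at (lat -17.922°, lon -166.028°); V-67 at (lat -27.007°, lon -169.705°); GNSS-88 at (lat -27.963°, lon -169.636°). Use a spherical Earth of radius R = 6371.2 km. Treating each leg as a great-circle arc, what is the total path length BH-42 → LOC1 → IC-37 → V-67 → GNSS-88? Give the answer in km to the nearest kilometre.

BH-42→LOC1: c = 0.230534 rad, d = 1468.78 km
LOC1→IC-37: c = 0.426908 rad, d = 2719.91 km
IC-37→V-67: c = 0.169258 rad, d = 1078.37 km
V-67→GNSS-88: c = 0.016720 rad, d = 106.52 km
Total = 1468.78 + 2719.91 + 1078.37 + 106.52 = 5373.59 km

5374 km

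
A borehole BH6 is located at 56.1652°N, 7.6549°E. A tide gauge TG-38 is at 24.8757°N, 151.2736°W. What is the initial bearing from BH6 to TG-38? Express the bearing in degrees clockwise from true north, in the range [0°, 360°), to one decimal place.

Δλ = -158.9285°
y = sin Δλ · cos φ₂ = -0.326176
x = cos φ₁ sin φ₂ − sin φ₁ cos φ₂ cos Δλ = 0.937410
θ = atan2(y, x) = -19.1856° → 340.8144° (mod 360°)

340.8°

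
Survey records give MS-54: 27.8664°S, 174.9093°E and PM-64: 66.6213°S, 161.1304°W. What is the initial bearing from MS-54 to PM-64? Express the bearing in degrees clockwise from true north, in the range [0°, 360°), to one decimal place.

Δλ = 23.9603°
y = sin Δλ · cos φ₂ = 0.161145
x = cos φ₁ sin φ₂ − sin φ₁ cos φ₂ cos Δλ = -0.641973
θ = atan2(y, x) = 165.9091° → 165.9091° (mod 360°)

165.9°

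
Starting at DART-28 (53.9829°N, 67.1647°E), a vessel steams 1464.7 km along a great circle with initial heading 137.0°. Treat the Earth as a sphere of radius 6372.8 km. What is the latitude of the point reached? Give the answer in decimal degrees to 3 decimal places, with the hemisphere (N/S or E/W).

43.598°N

δ = d/R = 1464.7/6372.8 = 0.229836 rad
φ₂ = arcsin(sin φ₁ cos δ + cos φ₁ sin δ cos θ)
   = arcsin(0.80884·0.97370 + 0.58803·0.22782·-0.73135) = 43.59827°
λ₂ = λ₁ + atan2(sin θ sin δ cos φ₁, cos δ − sin φ₁ sin φ₂) = 79.55350°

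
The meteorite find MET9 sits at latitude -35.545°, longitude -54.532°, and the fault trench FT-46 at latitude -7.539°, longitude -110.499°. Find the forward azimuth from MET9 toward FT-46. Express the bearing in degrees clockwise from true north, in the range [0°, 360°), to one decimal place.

284.7°

Δλ = -55.9670°
y = sin Δλ · cos φ₂ = -0.821552
x = cos φ₁ sin φ₂ − sin φ₁ cos φ₂ cos Δλ = 0.215795
θ = atan2(y, x) = -75.2827° → 284.7173° (mod 360°)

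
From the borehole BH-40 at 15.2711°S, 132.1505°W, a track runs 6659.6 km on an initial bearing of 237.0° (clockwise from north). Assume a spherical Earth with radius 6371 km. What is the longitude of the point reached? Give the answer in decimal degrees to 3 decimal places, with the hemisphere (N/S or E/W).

164.230°E

δ = d/R = 6659.6/6371 = 1.045299 rad
φ₂ = arcsin(sin φ₁ cos δ + cos φ₁ sin δ cos θ)
   = arcsin(-0.26339·0.50164 + 0.96469·0.86507·-0.54464) = -35.91916°
λ₂ = λ₁ + atan2(sin θ sin δ cos φ₁, cos δ − sin φ₁ sin φ₂) = 164.22969°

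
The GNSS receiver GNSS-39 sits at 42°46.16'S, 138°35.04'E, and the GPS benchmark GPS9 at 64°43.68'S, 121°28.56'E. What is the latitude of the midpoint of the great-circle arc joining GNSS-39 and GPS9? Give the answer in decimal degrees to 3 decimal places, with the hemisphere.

GNSS-39: φ = -42.76933°, λ = +138.58400°
GPS9: φ = -64.72800°, λ = +121.47600°
Bx = cos φ₂ cos Δλ = 0.408026,  By = cos φ₂ sin Δλ = -0.125587
φₘ = atan2(sin φ₁ + sin φ₂, √((cos φ₁ + Bx)² + By²)) = -54.03223°
λₘ = λ₁ + atan2(By, cos φ₁ + Bx) = 132.30896°

54.032°S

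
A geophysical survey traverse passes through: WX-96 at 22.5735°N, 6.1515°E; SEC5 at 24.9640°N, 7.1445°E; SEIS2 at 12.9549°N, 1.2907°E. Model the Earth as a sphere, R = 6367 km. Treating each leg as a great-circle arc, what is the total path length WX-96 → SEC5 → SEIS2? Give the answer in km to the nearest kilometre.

1753 km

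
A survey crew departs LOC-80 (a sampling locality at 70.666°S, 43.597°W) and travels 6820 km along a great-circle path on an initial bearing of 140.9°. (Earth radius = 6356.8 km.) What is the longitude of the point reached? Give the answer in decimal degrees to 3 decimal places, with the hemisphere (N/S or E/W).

87.613°E

δ = d/R = 6820/6356.8 = 1.072867 rad
φ₂ = arcsin(sin φ₁ cos δ + cos φ₁ sin δ cos θ)
   = arcsin(-0.94360·0.47761 + 0.33107·0.87857·-0.77605) = -42.56325°
λ₂ = λ₁ + atan2(sin θ sin δ cos φ₁, cos δ − sin φ₁ sin φ₂) = 87.61269°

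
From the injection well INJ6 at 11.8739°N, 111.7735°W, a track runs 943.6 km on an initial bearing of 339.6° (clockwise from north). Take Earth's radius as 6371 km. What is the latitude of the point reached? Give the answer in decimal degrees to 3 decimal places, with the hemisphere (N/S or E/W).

δ = d/R = 943.6/6371 = 0.148109 rad
φ₂ = arcsin(sin φ₁ cos δ + cos φ₁ sin δ cos θ)
   = arcsin(0.20576·0.98905 + 0.97860·0.14757·0.93728) = 19.80736°
λ₂ = λ₁ + atan2(sin θ sin δ cos φ₁, cos δ − sin φ₁ sin φ₂) = -114.90757°

19.807°N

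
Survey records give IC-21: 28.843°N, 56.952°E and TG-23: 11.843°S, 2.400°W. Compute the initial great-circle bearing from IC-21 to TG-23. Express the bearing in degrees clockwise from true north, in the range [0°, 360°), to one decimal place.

Δλ = -59.3520°
y = sin Δλ · cos φ₂ = -0.842002
x = cos φ₁ sin φ₂ − sin φ₁ cos φ₂ cos Δλ = -0.420451
θ = atan2(y, x) = -116.5351° → 243.4649° (mod 360°)

243.5°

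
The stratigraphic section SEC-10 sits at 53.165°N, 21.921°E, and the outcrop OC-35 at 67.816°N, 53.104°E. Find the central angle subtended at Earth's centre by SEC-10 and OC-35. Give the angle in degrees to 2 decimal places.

20.81°

Δφ = 14.6510°,  Δλ = 31.1830°
a = sin²(Δφ/2) + cos φ₁ cos φ₂ sin²(Δλ/2) = 0.032611
c = 2·arcsin(√a) = 0.363161 rad = 20.8076°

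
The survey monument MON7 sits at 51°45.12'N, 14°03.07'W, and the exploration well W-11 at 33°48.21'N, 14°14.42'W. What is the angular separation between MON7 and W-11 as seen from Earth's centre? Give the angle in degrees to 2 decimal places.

17.95°

MON7: φ = +51.75200°, λ = -14.05117°
W-11: φ = +33.80350°, λ = -14.24033°
Δφ = -17.9485°,  Δλ = -0.1892°
a = sin²(Δφ/2) + cos φ₁ cos φ₂ sin²(Δλ/2) = 0.024334
c = 2·arcsin(√a) = 0.313270 rad = 17.9490°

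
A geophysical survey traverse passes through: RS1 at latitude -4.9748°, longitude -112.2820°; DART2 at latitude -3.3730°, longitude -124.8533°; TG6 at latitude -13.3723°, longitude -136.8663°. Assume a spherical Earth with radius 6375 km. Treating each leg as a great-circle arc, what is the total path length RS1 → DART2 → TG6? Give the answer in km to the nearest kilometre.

3133 km

RS1→DART2: c = 0.220598 rad, d = 1406.31 km
DART2→TG6: c = 0.270861 rad, d = 1726.74 km
Total = 1406.31 + 1726.74 = 3133.05 km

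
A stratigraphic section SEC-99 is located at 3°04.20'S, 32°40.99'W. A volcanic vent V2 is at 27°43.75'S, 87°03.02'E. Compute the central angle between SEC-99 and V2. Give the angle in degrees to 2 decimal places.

SEC-99: φ = -3.07000°, λ = -32.68317°
V2: φ = -27.72917°, λ = +87.05033°
Δφ = -24.6592°,  Δλ = 119.7335°
a = sin²(Δφ/2) + cos φ₁ cos φ₂ sin²(Δλ/2) = 0.706729
c = 2·arcsin(√a) = 1.997046 rad = 114.4223°

114.42°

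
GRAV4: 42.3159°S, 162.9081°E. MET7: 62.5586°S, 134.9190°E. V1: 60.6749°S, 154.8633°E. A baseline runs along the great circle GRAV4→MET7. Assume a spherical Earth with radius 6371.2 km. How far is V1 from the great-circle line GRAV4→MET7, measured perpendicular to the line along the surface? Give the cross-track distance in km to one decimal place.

δ₁₃ = central angle GRAV4→V1 = 0.331554 rad  (haversine)
θ₁₃ = bearing GRAV4→V1 = 192.155°,  θ₁₂ = bearing GRAV4→MET7 = 209.499°
dₓₜ = R·arcsin(sin δ₁₃ · sin(θ₁₃ − θ₁₂)) = 6371.2·arcsin(0.32551·sin(-17.343°)) = -619.196 km
|dₓₜ| = 619.196 km

619.2 km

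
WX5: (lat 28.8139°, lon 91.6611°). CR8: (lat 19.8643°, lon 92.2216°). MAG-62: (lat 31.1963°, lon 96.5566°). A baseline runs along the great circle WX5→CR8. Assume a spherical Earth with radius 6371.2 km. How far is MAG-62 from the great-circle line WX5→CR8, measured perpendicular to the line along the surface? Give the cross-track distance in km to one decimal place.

480.9 km

δ₁₃ = central angle WX5→MAG-62 = 0.084861 rad  (haversine)
θ₁₃ = bearing WX5→MAG-62 = 59.457°,  θ₁₂ = bearing WX5→CR8 = 176.615°
dₓₜ = R·arcsin(sin δ₁₃ · sin(θ₁₃ − θ₁₂)) = 6371.2·arcsin(0.08476·sin(-117.158°)) = -480.937 km
|dₓₜ| = 480.937 km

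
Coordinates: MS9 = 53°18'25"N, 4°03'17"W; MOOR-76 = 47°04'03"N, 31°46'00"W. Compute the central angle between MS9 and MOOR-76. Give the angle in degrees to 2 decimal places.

MS9: φ = +53.30694°, λ = -4.05472°
MOOR-76: φ = +47.06750°, λ = -31.76667°
Δφ = -6.2394°,  Δλ = -27.7119°
a = sin²(Δφ/2) + cos φ₁ cos φ₂ sin²(Δλ/2) = 0.026304
c = 2·arcsin(√a) = 0.325808 rad = 18.6674°

18.67°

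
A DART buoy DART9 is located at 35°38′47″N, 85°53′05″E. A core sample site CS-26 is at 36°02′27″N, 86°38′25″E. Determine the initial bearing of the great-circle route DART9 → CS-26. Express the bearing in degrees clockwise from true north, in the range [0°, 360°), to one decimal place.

57.0°

DART9: φ = +35.64639°, λ = +85.88472°
CS-26: φ = +36.04083°, λ = +86.64028°
Δλ = 0.7556°
y = sin Δλ · cos φ₂ = 0.010663
x = cos φ₁ sin φ₂ − sin φ₁ cos φ₂ cos Δλ = 0.006925
θ = atan2(y, x) = 56.9966° → 56.9966° (mod 360°)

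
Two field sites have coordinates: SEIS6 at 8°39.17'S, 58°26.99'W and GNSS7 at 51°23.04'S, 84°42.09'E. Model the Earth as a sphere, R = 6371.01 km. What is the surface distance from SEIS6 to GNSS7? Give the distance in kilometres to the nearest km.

12465 km

SEIS6: φ = -8.65283°, λ = -58.44983°
GNSS7: φ = -51.38400°, λ = +84.70150°
Δφ = -42.7312°,  Δλ = 143.1513°
a = sin²(Δφ/2) + cos φ₁ cos φ₂ sin²(Δλ/2) = 0.688091
c = 2·arcsin(√a) = 1.956468 rad = 112.0974°
d = R·c = 6371.01 × 1.956468 = 12464.7 km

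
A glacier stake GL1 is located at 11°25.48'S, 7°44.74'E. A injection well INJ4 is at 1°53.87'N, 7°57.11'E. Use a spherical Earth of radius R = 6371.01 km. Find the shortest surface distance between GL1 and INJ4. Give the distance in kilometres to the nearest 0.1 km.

1481.6 km

GL1: φ = -11.42467°, λ = +7.74567°
INJ4: φ = +1.89783°, λ = +7.95183°
Δφ = 13.3225°,  Δλ = 0.2062°
a = sin²(Δφ/2) + cos φ₁ cos φ₂ sin²(Δλ/2) = 0.013459
c = 2·arcsin(√a) = 0.232549 rad = 13.3241°
d = R·c = 6371.01 × 0.232549 = 1481.6 km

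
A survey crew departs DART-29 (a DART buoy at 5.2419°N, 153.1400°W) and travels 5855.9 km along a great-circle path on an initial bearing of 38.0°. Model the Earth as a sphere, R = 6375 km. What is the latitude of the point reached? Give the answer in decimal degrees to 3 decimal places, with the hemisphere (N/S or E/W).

δ = d/R = 5855.9/6375 = 0.918573 rad
φ₂ = arcsin(sin φ₁ cos δ + cos φ₁ sin δ cos θ)
   = arcsin(0.09136·0.60696 + 0.99582·0.79474·0.78801) = 42.77284°
λ₂ = λ₁ + atan2(sin θ sin δ cos φ₁, cos δ − sin φ₁ sin φ₂) = -111.33802°

42.773°N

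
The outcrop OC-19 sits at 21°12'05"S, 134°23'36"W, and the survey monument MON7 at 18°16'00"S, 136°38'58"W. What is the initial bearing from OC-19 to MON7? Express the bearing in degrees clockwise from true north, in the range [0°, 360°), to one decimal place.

323.7°

OC-19: φ = -21.20139°, λ = -134.39333°
MON7: φ = -18.26667°, λ = -136.64944°
Δλ = -2.2561°
y = sin Δλ · cos φ₂ = -0.037383
x = cos φ₁ sin φ₂ − sin φ₁ cos φ₂ cos Δλ = 0.050932
θ = atan2(y, x) = -36.2776° → 323.7224° (mod 360°)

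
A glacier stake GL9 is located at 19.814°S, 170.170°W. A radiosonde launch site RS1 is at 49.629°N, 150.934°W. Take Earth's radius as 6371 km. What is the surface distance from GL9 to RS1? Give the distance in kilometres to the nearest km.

7952 km

Δφ = 69.4430°,  Δλ = 19.2360°
a = sin²(Δφ/2) + cos φ₁ cos φ₂ sin²(Δλ/2) = 0.341442
c = 2·arcsin(√a) = 1.248109 rad = 71.5114°
d = R·c = 6371 × 1.248109 = 7951.7 km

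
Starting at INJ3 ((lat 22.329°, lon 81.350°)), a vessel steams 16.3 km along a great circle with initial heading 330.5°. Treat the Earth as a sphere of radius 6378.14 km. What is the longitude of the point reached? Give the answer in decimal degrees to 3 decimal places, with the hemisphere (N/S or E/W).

81.272°E

δ = d/R = 16.3/6378.14 = 0.002556 rad
φ₂ = arcsin(sin φ₁ cos δ + cos φ₁ sin δ cos θ)
   = arcsin(0.37992·1.00000 + 0.92502·0.00256·0.87036) = 22.45642°
λ₂ = λ₁ + atan2(sin θ sin δ cos φ₁, cos δ − sin φ₁ sin φ₂) = 81.27198°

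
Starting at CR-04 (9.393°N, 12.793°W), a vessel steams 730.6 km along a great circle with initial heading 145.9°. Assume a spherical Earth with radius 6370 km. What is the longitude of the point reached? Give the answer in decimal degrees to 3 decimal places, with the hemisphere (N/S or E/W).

δ = d/R = 730.6/6370 = 0.114694 rad
φ₂ = arcsin(sin φ₁ cos δ + cos φ₁ sin δ cos θ)
   = arcsin(0.16321·0.99343 + 0.98659·0.11444·-0.82806) = 3.93578°
λ₂ = λ₁ + atan2(sin θ sin δ cos φ₁, cos δ − sin φ₁ sin φ₂) = -9.10561°

9.106°W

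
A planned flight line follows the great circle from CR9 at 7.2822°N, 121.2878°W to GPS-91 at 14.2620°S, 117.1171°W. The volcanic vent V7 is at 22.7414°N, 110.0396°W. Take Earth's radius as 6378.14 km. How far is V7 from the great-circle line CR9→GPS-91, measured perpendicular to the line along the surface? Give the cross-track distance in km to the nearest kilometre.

1463 km

δ₁₃ = central angle CR9→V7 = 0.329364 rad  (haversine)
θ₁₃ = bearing CR9→V7 = 33.793°,  θ₁₂ = bearing CR9→GPS-91 = 169.125°
dₓₜ = R·arcsin(sin δ₁₃ · sin(θ₁₃ − θ₁₂)) = 6378.14·arcsin(0.32344·sin(-135.332°)) = -1463.045 km
|dₓₜ| = 1463.045 km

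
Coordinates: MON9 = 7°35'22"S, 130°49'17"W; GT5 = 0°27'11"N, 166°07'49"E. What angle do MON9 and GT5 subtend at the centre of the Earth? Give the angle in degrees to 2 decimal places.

63.37°

MON9: φ = -7.58944°, λ = -130.82139°
GT5: φ = +0.45306°, λ = +166.13028°
Δφ = 8.0425°,  Δλ = -63.0483°
a = sin²(Δφ/2) + cos φ₁ cos φ₂ sin²(Δλ/2) = 0.275895
c = 2·arcsin(√a) = 1.106035 rad = 63.3711°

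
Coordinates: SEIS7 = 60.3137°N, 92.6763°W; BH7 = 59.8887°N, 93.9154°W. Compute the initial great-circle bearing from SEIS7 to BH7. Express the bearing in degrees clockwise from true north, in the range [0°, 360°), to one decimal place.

236.0°

Δλ = -1.2391°
y = sin Δλ · cos φ₂ = -0.010849
x = cos φ₁ sin φ₂ − sin φ₁ cos φ₂ cos Δλ = -0.007316
θ = atan2(y, x) = -123.9932° → 236.0068° (mod 360°)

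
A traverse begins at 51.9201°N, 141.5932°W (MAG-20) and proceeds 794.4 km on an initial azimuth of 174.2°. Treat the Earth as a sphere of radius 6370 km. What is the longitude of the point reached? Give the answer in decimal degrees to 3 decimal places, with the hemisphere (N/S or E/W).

δ = d/R = 794.4/6370 = 0.124710 rad
φ₂ = arcsin(sin φ₁ cos δ + cos φ₁ sin δ cos θ)
   = arcsin(0.78715·0.99223 + 0.61676·0.12439·-0.99488) = 44.80647°
λ₂ = λ₁ + atan2(sin θ sin δ cos φ₁, cos δ − sin φ₁ sin φ₂) = -140.57804°

140.578°W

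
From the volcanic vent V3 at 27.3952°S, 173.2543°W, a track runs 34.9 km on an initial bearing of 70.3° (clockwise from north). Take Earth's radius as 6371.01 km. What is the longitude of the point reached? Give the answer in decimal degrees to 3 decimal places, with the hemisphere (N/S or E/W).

172.922°W

δ = d/R = 34.9/6371.01 = 0.005478 rad
φ₂ = arcsin(sin φ₁ cos δ + cos φ₁ sin δ cos θ)
   = arcsin(-0.46013·0.99998 + 0.88785·0.00548·0.33710) = -27.28900°
λ₂ = λ₁ + atan2(sin θ sin δ cos φ₁, cos δ − sin φ₁ sin φ₂) = -172.92180°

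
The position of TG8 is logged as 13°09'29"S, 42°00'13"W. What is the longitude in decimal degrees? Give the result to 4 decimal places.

42° + 0′/60 + 13″/3600 = 42 + 0.00000 + 0.00361 = 42.0036°

42.0036°W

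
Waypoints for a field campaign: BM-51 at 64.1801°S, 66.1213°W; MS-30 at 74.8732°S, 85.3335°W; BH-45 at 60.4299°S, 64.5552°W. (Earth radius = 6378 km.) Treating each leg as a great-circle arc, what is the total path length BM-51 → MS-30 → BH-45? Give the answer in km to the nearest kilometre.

BM-51→MS-30: c = 0.218124 rad, d = 1391.19 km
MS-30→BH-45: c = 0.283726 rad, d = 1809.60 km
Total = 1391.19 + 1809.60 = 3200.80 km

3201 km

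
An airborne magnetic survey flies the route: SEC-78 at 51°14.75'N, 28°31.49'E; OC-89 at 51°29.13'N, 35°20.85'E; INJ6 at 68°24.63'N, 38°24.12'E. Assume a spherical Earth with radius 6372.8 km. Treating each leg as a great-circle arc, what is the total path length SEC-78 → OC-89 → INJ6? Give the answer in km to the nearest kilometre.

SEC-78: φ = +51.24583°, λ = +28.52483°
OC-89: φ = +51.48550°, λ = +35.34750°
INJ6: φ = +68.41050°, λ = +38.40200°
SEC-78→OC-89: c = 0.074437 rad, d = 474.37 km
OC-89→INJ6: c = 0.296513 rad, d = 1889.62 km
Total = 474.37 + 1889.62 = 2363.99 km

2364 km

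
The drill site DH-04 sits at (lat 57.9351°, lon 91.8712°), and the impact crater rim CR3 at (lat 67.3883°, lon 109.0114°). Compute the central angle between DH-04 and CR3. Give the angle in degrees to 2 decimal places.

12.22°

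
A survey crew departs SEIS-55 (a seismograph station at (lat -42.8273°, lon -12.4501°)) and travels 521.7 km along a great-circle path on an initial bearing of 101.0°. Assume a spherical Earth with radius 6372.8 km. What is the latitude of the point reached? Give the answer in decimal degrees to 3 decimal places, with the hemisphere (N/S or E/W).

43.548°S

δ = d/R = 521.7/6372.8 = 0.081864 rad
φ₂ = arcsin(sin φ₁ cos δ + cos φ₁ sin δ cos θ)
   = arcsin(-0.67979·0.99665 + 0.73341·0.08177·-0.19081) = -43.54764°
λ₂ = λ₁ + atan2(sin θ sin δ cos φ₁, cos δ − sin φ₁ sin φ₂) = -6.09171°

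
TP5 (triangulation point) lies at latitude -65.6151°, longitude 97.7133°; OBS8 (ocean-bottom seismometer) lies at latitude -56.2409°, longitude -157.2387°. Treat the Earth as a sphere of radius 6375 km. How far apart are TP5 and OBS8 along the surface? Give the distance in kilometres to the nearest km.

5092 km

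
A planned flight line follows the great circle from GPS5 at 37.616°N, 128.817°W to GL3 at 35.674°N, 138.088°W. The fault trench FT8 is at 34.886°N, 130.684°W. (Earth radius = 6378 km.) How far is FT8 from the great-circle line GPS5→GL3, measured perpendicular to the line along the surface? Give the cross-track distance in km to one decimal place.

δ₁₃ = central angle GPS5→FT8 = 0.054410 rad  (haversine)
θ₁₃ = bearing GPS5→FT8 = 209.434°,  θ₁₂ = bearing GPS5→GL3 = 258.171°
dₓₜ = R·arcsin(sin δ₁₃ · sin(θ₁₃ − θ₁₂)) = 6378·arcsin(0.05438·sin(-48.737°)) = -260.800 km
|dₓₜ| = 260.800 km

260.8 km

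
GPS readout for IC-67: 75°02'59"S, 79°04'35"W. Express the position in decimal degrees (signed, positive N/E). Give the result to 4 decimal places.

lat: 75.0497° S → -75.0497°
lon: 79.0764° W → -79.0764°

-75.0497°, -79.0764°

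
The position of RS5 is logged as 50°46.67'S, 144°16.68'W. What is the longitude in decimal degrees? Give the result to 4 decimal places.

144.2780°W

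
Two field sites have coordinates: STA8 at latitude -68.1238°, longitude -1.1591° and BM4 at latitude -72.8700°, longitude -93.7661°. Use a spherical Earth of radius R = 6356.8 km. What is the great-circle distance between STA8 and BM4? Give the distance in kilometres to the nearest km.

3122 km

Δφ = -4.7462°,  Δλ = -92.6070°
a = sin²(Δφ/2) + cos φ₁ cos φ₂ sin²(Δλ/2) = 0.059084
c = 2·arcsin(√a) = 0.491062 rad = 28.1358°
d = R·c = 6356.8 × 0.491062 = 3121.6 km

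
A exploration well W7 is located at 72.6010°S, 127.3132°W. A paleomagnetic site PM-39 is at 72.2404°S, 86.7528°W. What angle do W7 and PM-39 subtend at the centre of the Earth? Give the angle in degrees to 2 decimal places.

Δφ = 0.3606°,  Δλ = 40.5604°
a = sin²(Δφ/2) + cos φ₁ cos φ₂ sin²(Δλ/2) = 0.010968
c = 2·arcsin(√a) = 0.209839 rad = 12.0229°

12.02°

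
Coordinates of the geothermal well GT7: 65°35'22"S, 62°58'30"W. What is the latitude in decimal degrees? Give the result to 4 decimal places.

65° + 35′/60 + 22″/3600 = 65 + 0.58333 + 0.00611 = 65.5894°

65.5894°S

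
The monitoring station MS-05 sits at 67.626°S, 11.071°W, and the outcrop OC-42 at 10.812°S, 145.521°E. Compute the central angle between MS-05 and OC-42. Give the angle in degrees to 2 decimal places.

99.77°

Δφ = 56.8140°,  Δλ = 156.5920°
a = sin²(Δφ/2) + cos φ₁ cos φ₂ sin²(Δλ/2) = 0.584828
c = 2·arcsin(√a) = 1.741277 rad = 99.7678°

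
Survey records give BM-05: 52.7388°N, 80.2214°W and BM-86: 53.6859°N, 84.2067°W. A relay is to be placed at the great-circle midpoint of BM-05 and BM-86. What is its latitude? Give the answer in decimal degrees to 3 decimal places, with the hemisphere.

53.229°N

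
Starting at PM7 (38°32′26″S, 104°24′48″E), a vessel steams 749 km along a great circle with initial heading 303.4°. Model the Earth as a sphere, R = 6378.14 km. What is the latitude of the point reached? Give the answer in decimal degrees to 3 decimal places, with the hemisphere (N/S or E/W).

PM7: φ = -38.54056°, λ = +104.41333°
δ = d/R = 749/6378.14 = 0.117432 rad
φ₂ = arcsin(sin φ₁ cos δ + cos φ₁ sin δ cos θ)
   = arcsin(-0.62307·0.99311 + 0.78217·0.11716·0.55048) = -34.63390°
λ₂ = λ₁ + atan2(sin θ sin δ cos φ₁, cos δ − sin φ₁ sin φ₂) = 97.58597°

34.634°S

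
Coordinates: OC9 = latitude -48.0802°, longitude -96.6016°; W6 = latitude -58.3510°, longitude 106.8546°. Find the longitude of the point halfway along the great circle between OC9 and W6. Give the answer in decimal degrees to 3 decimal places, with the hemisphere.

144.803°W

Bx = cos φ₂ cos Δλ = -0.481354,  By = cos φ₂ sin Δλ = -0.208861
φₘ = atan2(sin φ₁ + sin φ₂, √((cos φ₁ + Bx)² + By²)) = -80.03966°
λₘ = λ₁ + atan2(By, cos φ₁ + Bx) = -144.80283°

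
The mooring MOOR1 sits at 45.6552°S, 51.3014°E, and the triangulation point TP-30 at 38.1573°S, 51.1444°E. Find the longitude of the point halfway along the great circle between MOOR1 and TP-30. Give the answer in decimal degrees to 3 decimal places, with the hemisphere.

51.218°E

Bx = cos φ₂ cos Δλ = 0.786315,  By = cos φ₂ sin Δλ = -0.002155
φₘ = atan2(sin φ₁ + sin φ₂, √((cos φ₁ + Bx)² + By²)) = -41.90628°
λₘ = λ₁ + atan2(By, cos φ₁ + Bx) = 51.21828°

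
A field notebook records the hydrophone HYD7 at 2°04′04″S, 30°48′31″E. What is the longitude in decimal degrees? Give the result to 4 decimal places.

30° + 48′/60 + 31″/3600 = 30 + 0.80000 + 0.00861 = 30.8086°

30.8086°E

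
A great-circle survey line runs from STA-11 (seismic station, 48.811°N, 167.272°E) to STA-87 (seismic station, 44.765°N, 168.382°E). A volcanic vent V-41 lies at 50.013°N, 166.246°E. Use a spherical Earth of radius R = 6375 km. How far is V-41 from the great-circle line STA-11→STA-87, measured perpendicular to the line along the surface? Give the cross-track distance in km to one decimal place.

46.3 km

δ₁₃ = central angle STA-11→V-41 = 0.023996 rad  (haversine)
θ₁₃ = bearing STA-11→V-41 = 331.343°,  θ₁₂ = bearing STA-11→STA-87 = 168.954°
dₓₜ = R·arcsin(sin δ₁₃ · sin(θ₁₃ − θ₁₂)) = 6375·arcsin(0.02399·sin(162.389°)) = 46.280 km
|dₓₜ| = 46.280 km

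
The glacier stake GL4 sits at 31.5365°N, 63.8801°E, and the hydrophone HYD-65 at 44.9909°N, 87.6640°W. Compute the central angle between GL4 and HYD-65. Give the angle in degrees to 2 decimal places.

99.22°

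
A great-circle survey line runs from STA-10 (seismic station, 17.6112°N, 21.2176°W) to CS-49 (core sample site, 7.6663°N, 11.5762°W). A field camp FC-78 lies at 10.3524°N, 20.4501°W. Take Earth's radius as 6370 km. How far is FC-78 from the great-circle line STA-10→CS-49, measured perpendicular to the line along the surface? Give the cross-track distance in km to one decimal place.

505.5 km

δ₁₃ = central angle STA-10→FC-78 = 0.127354 rad  (haversine)
θ₁₃ = bearing STA-10→FC-78 = 174.045°,  θ₁₂ = bearing STA-10→CS-49 = 135.425°
dₓₜ = R·arcsin(sin δ₁₃ · sin(θ₁₃ − θ₁₂)) = 6370·arcsin(0.12701·sin(38.620°)) = 505.502 km
|dₓₜ| = 505.502 km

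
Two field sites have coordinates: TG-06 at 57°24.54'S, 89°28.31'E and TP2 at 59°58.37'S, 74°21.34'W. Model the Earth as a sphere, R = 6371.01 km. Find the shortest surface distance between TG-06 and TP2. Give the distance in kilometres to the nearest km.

6886 km

TG-06: φ = -57.40900°, λ = +89.47183°
TP2: φ = -59.97283°, λ = -74.35567°
Δφ = -2.5638°,  Δλ = -163.8275°
a = sin²(Δφ/2) + cos φ₁ cos φ₂ sin²(Δλ/2) = 0.264708
c = 2·arcsin(√a) = 1.080843 rad = 61.9277°
d = R·c = 6371.01 × 1.080843 = 6886.1 km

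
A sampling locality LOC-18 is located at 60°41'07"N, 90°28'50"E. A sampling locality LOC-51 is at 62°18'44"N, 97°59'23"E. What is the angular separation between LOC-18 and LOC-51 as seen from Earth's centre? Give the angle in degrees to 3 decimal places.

LOC-18: φ = +60.68528°, λ = +90.48056°
LOC-51: φ = +62.31222°, λ = +97.98972°
Δφ = 1.6269°,  Δλ = 7.5092°
a = sin²(Δφ/2) + cos φ₁ cos φ₂ sin²(Δλ/2) = 0.001177
c = 2·arcsin(√a) = 0.068631 rad = 3.9322°

3.932°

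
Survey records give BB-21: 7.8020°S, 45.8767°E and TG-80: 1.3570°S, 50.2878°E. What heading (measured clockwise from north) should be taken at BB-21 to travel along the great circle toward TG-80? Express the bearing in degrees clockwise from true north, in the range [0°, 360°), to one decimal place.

Δλ = 4.4111°
y = sin Δλ · cos φ₂ = 0.076891
x = cos φ₁ sin φ₂ − sin φ₁ cos φ₂ cos Δλ = 0.111847
θ = atan2(y, x) = 34.5070° → 34.5070° (mod 360°)

34.5°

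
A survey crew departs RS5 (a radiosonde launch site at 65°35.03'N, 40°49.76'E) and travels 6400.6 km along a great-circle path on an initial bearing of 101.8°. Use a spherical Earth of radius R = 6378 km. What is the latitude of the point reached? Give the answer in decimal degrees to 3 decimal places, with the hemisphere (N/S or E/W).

RS5: φ = +65.58383°, λ = +40.82933°
δ = d/R = 6400.6/6378 = 1.003543 rad
φ₂ = arcsin(sin φ₁ cos δ + cos φ₁ sin δ cos θ)
   = arcsin(0.91057·0.53732 + 0.41336·0.84338·-0.20450) = 24.70660°
λ₂ = λ₁ + atan2(sin θ sin δ cos φ₁, cos δ − sin φ₁ sin φ₂) = 106.16166°

24.707°N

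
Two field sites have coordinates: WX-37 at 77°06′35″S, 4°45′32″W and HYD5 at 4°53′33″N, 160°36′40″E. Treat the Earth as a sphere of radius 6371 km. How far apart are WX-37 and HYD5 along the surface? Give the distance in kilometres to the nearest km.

11937 km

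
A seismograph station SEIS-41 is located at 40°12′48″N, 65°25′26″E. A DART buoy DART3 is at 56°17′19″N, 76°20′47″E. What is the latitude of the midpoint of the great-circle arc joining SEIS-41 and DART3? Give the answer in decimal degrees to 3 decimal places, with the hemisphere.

48.377°N

SEIS-41: φ = +40.21333°, λ = +65.42389°
DART3: φ = +56.28861°, λ = +76.34639°
Bx = cos φ₂ cos Δλ = 0.544955,  By = cos φ₂ sin Δλ = 0.105164
φₘ = atan2(sin φ₁ + sin φ₂, √((cos φ₁ + Bx)² + By²)) = 48.37718°
λₘ = λ₁ + atan2(By, cos φ₁ + Bx) = 70.01851°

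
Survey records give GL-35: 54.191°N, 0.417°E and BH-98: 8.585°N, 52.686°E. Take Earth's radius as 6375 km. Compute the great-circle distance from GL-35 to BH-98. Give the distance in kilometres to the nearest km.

6858 km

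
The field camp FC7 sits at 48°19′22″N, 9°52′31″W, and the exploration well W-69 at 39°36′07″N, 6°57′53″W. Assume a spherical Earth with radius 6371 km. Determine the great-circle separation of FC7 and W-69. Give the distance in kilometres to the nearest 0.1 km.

997.1 km

FC7: φ = +48.32278°, λ = -9.87528°
W-69: φ = +39.60194°, λ = -6.96472°
Δφ = -8.7208°,  Δλ = 2.9106°
a = sin²(Δφ/2) + cos φ₁ cos φ₂ sin²(Δλ/2) = 0.006111
c = 2·arcsin(√a) = 0.156506 rad = 8.9671°
d = R·c = 6371 × 0.156506 = 997.1 km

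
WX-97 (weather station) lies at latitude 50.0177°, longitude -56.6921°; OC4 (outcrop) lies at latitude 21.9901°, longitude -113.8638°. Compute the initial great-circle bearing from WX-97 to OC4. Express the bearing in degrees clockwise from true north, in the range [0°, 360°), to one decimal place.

Δλ = -57.1717°
y = sin Δλ · cos φ₂ = -0.779166
x = cos φ₁ sin φ₂ − sin φ₁ cos φ₂ cos Δλ = -0.144577
θ = atan2(y, x) = -100.5118° → 259.4882° (mod 360°)

259.5°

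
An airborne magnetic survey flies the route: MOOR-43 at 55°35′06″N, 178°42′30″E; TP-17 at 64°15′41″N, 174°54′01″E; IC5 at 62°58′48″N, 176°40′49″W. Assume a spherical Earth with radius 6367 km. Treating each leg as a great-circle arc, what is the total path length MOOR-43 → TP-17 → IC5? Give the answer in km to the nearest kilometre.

MOOR-43: φ = +55.58500°, λ = +178.70833°
TP-17: φ = +64.26139°, λ = +174.90028°
IC5: φ = +62.98000°, λ = -176.68028°
MOOR-43→TP-17: c = 0.154982 rad, d = 986.77 km
TP-17→IC5: c = 0.068953 rad, d = 439.02 km
Total = 986.77 + 439.02 = 1425.80 km

1426 km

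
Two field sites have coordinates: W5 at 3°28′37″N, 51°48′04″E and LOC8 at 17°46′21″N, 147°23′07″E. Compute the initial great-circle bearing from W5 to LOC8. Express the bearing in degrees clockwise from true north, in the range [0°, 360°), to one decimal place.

W5: φ = +3.47694°, λ = +51.80111°
LOC8: φ = +17.77250°, λ = +147.38528°
Δλ = 95.5842°
y = sin Δλ · cos φ₂ = 0.947757
x = cos φ₁ sin φ₂ − sin φ₁ cos φ₂ cos Δλ = 0.310296
θ = atan2(y, x) = 71.8715° → 71.8715° (mod 360°)

71.9°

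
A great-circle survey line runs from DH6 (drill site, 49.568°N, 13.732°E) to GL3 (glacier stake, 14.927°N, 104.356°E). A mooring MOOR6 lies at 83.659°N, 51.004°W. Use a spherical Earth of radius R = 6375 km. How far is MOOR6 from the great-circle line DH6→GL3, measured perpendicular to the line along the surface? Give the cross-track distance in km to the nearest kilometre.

4237 km

δ₁₃ = central angle DH6→MOOR6 = 0.664719 rad  (haversine)
θ₁₃ = bearing DH6→MOOR6 = 350.681°,  θ₁₂ = bearing DH6→GL3 = 79.730°
dₓₜ = R·arcsin(sin δ₁₃ · sin(θ₁₃ − θ₁₂)) = 6375·arcsin(0.61684·sin(270.951°)) = -4236.897 km
|dₓₜ| = 4236.897 km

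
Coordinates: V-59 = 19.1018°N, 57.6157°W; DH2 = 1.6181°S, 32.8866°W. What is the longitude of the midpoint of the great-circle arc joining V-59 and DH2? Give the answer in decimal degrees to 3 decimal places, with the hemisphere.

44.898°W

Bx = cos φ₂ cos Δλ = 0.907934,  By = cos φ₂ sin Δλ = 0.418162
φₘ = atan2(sin φ₁ + sin φ₂, √((cos φ₁ + Bx)² + By²)) = 8.94595°
λₘ = λ₁ + atan2(By, cos φ₁ + Bx) = -44.89808°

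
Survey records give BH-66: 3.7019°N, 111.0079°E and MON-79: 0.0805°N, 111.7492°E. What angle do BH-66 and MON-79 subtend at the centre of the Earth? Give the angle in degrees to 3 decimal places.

3.696°

Δφ = -3.6214°,  Δλ = 0.7413°
a = sin²(Δφ/2) + cos φ₁ cos φ₂ sin²(Δλ/2) = 0.001040
c = 2·arcsin(√a) = 0.064514 rad = 3.6964°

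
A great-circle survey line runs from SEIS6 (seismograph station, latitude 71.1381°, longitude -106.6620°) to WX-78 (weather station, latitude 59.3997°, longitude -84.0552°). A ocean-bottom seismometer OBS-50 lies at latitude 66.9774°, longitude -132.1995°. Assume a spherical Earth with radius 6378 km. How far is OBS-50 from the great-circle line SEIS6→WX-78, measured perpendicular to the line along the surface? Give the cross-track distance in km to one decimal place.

876.3 km

δ₁₃ = central angle SEIS6→OBS-50 = 0.173352 rad  (haversine)
θ₁₃ = bearing SEIS6→OBS-50 = 257.818°,  θ₁₂ = bearing SEIS6→WX-78 = 130.382°
dₓₜ = R·arcsin(sin δ₁₃ · sin(θ₁₃ − θ₁₂)) = 6378·arcsin(0.17249·sin(127.436°)) = 876.279 km
|dₓₜ| = 876.279 km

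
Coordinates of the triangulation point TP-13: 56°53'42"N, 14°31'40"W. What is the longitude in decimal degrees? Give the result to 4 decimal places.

14° + 31′/60 + 40″/3600 = 14 + 0.51667 + 0.01111 = 14.5278°

14.5278°W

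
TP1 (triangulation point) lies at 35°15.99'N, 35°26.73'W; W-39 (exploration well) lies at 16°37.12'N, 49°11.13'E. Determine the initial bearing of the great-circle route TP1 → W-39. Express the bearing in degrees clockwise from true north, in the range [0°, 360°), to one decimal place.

TP1: φ = +35.26650°, λ = -35.44550°
W-39: φ = +16.61867°, λ = +49.18550°
Δλ = 84.6310°
y = sin Δλ · cos φ₂ = 0.954025
x = cos φ₁ sin φ₂ − sin φ₁ cos φ₂ cos Δλ = 0.181744
θ = atan2(y, x) = 79.2143° → 79.2143° (mod 360°)

79.2°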